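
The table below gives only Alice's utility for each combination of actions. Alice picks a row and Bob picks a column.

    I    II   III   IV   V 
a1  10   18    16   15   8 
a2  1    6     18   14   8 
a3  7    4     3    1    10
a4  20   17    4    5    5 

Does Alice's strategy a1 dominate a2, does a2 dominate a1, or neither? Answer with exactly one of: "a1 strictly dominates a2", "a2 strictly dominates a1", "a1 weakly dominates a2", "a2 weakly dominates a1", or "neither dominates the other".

neither dominates the other

Compare a1 to a2 across each opponent action: I: 10>1, II: 18>6, III: 16<18, IV: 15>14, V: 8=8.
a1 does better at I, II, IV but worse at III; neither strategy dominates the other.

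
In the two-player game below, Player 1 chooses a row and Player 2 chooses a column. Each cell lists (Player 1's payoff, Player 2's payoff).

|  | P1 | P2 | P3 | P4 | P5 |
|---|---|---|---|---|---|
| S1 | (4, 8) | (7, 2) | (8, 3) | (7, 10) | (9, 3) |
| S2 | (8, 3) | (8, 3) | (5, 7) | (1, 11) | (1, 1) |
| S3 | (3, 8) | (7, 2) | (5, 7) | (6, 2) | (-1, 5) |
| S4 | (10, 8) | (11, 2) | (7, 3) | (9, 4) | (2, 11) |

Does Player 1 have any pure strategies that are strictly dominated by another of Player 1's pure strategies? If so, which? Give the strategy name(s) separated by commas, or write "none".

S2, S3

Nothing dominates S1: S2 at P3 (8>5); S3 at P1 (4>3); S4 at P3 (8>7).
S2 is strictly dominated by S4 (P1: 10>8, P2: 11>8, P3: 7>5, P4: 9>1, P5: 2>1).
S3 is strictly dominated by S4 (P1: 10>3, P2: 11>7, P3: 7>5, P4: 9>6, P5: 2>-1).
Nothing dominates S4: S1 at P1 (10>4); S2 at P1 (10>8); S3 at P1 (10>3).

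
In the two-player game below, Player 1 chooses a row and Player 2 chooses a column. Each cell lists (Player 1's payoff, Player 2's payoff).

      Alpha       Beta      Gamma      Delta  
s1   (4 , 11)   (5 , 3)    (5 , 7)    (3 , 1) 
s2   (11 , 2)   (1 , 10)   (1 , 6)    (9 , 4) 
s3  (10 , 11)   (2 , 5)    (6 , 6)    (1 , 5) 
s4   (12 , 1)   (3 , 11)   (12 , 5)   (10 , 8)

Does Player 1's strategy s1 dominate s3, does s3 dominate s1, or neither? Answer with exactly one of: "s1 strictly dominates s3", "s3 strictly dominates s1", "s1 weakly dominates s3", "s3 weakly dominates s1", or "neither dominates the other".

Compare s1 to s3 across each choice by Player 2: Alpha: 4<10, Beta: 5>2, Gamma: 5<6, Delta: 3>1.
s1 does better at Beta, Delta but worse at Alpha, Gamma; neither strategy dominates the other.

neither dominates the other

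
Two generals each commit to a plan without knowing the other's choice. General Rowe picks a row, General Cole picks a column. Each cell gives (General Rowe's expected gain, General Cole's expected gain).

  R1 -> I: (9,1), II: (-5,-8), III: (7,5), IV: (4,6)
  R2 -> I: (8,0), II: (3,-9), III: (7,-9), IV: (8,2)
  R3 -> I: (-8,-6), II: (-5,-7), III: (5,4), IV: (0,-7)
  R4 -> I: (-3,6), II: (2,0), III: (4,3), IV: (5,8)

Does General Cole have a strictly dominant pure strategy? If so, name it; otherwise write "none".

I fails to dominate III at R1 (1<5).
II fails to dominate I at R1 (-8<1).
III fails to dominate I at R2 (-9<0).
IV fails to dominate I at R3 (-7<-6).
No single strategy dominates all the others.

none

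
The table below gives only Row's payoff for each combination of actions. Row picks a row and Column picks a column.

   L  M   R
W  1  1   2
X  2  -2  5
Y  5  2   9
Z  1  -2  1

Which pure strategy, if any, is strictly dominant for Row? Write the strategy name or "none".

Y vs W: L: 5>1, M: 2>1, R: 9>2.
Y vs X: L: 5>2, M: 2>-2, R: 9>5.
Y vs Z: L: 5>1, M: 2>-2, R: 9>1.
Y strictly beats every other strategy against every opponent action, so it is strictly dominant.

Y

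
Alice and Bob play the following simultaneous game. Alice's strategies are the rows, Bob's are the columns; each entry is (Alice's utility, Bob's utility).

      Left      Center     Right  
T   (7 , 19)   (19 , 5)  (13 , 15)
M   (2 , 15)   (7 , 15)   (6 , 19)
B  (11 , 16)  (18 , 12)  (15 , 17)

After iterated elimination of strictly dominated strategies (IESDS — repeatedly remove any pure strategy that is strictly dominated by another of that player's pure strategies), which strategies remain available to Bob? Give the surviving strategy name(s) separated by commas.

Right

Alice's strategy M is strictly dominated by T (Left: 7>2, Center: 19>7, Right: 13>6) and is removed.
Bob's strategy Center is strictly dominated by Left (T: 19>5, B: 16>12) and is removed.
Alice's strategy T is strictly dominated by B (Left: 11>7, Right: 15>13) and is removed.
For Bob, Right strictly dominates Left on the remaining rows (B: 17>16); eliminate Left.
Among the remaining strategies, none is strictly dominated by another pure strategy of the same player, so the elimination stops.
Surviving strategies — Alice: {B}; Bob: {Right}.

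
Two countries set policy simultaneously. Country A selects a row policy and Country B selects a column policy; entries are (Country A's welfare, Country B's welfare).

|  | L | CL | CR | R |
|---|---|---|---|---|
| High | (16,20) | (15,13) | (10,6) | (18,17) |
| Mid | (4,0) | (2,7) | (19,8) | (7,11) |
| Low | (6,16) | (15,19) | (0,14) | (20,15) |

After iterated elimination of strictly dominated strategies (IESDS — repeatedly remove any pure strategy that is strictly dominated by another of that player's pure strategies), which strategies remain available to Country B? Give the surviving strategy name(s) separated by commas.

L, CL

Column CR is eliminated: R beats it against every remaining row (High: 17>6, Mid: 11>8, Low: 15>14).
For Country A, High strictly dominates Mid on the remaining columns (L: 16>4, CL: 15>2, R: 18>7); eliminate Mid.
Column R is eliminated: L beats it against every remaining row (High: 20>17, Low: 16>15).
Among the remaining strategies, none is strictly dominated by another pure strategy of the same player, so the elimination stops.
Surviving strategies — Country A: {High, Low}; Country B: {L, CL}.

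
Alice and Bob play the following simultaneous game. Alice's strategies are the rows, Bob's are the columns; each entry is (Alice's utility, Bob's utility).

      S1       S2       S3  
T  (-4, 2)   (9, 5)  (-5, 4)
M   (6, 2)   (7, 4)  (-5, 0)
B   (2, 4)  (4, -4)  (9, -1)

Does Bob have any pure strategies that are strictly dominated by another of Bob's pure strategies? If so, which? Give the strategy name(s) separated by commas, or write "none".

none

Nothing dominates S1: S2 at B (4>-4); S3 at M (2>0).
S2 is not dominated — it holds its own against S1 at T (5>2); S3 at T (5>4).
Nothing dominates S3: S1 at T (4>2); S2 at B (-1>-4).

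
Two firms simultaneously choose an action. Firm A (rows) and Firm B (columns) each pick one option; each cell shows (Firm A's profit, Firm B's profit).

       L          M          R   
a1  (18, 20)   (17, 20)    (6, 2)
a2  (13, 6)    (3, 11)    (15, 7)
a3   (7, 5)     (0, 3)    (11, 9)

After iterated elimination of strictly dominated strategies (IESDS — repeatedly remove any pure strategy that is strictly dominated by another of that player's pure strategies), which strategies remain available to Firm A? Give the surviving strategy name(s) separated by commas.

a1

For Firm A, a2 strictly dominates a3 on the remaining columns (L: 13>7, M: 3>0, R: 15>11); eliminate a3.
Column R is eliminated: M beats it against every remaining row (a1: 20>2, a2: 11>7).
Firm A's strategy a2 is strictly dominated by a1 (L: 18>13, M: 17>3) and is removed.
Among the remaining strategies, none is strictly dominated by another pure strategy of the same player, so the elimination stops.
Surviving strategies — Firm A: {a1}; Firm B: {L, M}.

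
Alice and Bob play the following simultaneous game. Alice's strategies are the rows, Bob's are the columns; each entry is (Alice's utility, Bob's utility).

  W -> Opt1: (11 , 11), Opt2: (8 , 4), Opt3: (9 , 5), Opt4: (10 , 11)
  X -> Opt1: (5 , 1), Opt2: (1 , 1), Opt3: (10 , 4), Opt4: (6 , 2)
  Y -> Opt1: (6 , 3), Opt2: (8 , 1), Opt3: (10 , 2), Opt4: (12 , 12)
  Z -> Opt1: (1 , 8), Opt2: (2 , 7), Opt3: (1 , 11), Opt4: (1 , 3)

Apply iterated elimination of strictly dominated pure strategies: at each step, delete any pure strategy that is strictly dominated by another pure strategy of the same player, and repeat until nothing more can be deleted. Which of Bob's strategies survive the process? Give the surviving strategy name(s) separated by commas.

For Alice, W strictly dominates Z on the remaining columns (Opt1: 11>1, Opt2: 8>2, Opt3: 9>1, Opt4: 10>1); eliminate Z.
Column Opt2 is eliminated: Opt3 beats it against every remaining row (W: 5>4, X: 4>1, Y: 2>1).
Among the remaining strategies, none is strictly dominated by another pure strategy of the same player, so the elimination stops.
Surviving strategies — Alice: {W, X, Y}; Bob: {Opt1, Opt3, Opt4}.

Opt1, Opt3, Opt4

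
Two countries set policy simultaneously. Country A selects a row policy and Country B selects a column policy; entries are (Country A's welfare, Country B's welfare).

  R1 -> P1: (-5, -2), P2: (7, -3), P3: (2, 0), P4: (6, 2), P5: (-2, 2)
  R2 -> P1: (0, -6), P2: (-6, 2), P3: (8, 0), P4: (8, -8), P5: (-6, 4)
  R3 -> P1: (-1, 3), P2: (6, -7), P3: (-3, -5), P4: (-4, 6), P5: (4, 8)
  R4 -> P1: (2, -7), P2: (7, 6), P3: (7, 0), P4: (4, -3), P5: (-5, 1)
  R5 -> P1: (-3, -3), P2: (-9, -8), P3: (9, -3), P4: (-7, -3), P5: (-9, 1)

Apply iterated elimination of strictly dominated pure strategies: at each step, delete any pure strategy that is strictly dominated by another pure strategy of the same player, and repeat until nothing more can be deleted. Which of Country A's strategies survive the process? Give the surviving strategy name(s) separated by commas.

Country B's strategy P1 is strictly dominated by P5 (R1: 2>-2, R2: 4>-6, R3: 8>3, R4: 1>-7, R5: 1>-3) and is removed.
For Country B, P5 strictly dominates P3 on the remaining rows (R1: 2>0, R2: 4>0, R3: 8>-5, R4: 1>0, R5: 1>-3); eliminate P3.
Row R5 is eliminated: R1 beats it against every remaining column (P2: 7>-9, P4: 6>-7, P5: -2>-9).
Among the remaining strategies, none is strictly dominated by another pure strategy of the same player, so the elimination stops.
Surviving strategies — Country A: {R1, R2, R3, R4}; Country B: {P2, P4, P5}.

R1, R2, R3, R4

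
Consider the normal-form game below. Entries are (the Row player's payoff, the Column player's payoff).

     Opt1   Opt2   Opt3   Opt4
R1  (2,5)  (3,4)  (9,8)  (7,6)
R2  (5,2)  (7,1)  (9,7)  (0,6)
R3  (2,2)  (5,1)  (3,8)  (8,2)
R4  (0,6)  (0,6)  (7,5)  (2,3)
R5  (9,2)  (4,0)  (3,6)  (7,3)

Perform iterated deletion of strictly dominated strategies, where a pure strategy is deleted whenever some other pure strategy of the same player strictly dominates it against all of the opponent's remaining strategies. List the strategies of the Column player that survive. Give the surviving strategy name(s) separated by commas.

Opt3

Row R4 is eliminated: R1 beats it against every remaining column (Opt1: 2>0, Opt2: 3>0, Opt3: 9>7, Opt4: 7>2).
For the Column player, Opt3 strictly dominates Opt1 on the remaining rows (R1: 8>5, R2: 7>2, R3: 8>2, R5: 6>2); eliminate Opt1.
Column Opt2 is eliminated: Opt3 beats it against every remaining row (R1: 8>4, R2: 7>1, R3: 8>1, R5: 6>0).
The Column player's strategy Opt4 is strictly dominated by Opt3 (R1: 8>6, R2: 7>6, R3: 8>2, R5: 6>3) and is removed.
The Row player's strategy R3 is strictly dominated by R1 (Opt3: 9>3) and is removed.
For the Row player, R1 strictly dominates R5 on the remaining columns (Opt3: 9>3); eliminate R5.
Among the remaining strategies, none is strictly dominated by another pure strategy of the same player, so the elimination stops.
Surviving strategies — the Row player: {R1, R2}; the Column player: {Opt3}.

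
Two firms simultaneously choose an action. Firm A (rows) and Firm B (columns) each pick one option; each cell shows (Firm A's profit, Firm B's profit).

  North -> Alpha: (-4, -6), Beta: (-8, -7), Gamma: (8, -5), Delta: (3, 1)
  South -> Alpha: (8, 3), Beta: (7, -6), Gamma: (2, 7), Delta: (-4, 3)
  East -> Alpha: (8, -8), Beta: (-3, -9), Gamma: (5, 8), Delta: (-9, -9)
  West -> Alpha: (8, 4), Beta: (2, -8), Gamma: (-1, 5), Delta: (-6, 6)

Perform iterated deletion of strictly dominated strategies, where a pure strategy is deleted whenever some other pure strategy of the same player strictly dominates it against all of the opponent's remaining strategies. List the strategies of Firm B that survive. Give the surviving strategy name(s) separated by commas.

For Firm B, Gamma strictly dominates Alpha on the remaining rows (North: -5>-6, South: 7>3, East: 8>-8, West: 5>4); eliminate Alpha.
Firm A's strategy West is strictly dominated by South (Beta: 7>2, Gamma: 2>-1, Delta: -4>-6) and is removed.
Firm B's strategy Beta is strictly dominated by Gamma (North: -5>-7, South: 7>-6, East: 8>-9) and is removed.
For Firm A, North strictly dominates South on the remaining columns (Gamma: 8>2, Delta: 3>-4); eliminate South.
Firm A's strategy East is strictly dominated by North (Gamma: 8>5, Delta: 3>-9) and is removed.
Firm B's strategy Gamma is strictly dominated by Delta (North: 1>-5) and is removed.
Among the remaining strategies, none is strictly dominated by another pure strategy of the same player, so the elimination stops.
Surviving strategies — Firm A: {North}; Firm B: {Delta}.

Delta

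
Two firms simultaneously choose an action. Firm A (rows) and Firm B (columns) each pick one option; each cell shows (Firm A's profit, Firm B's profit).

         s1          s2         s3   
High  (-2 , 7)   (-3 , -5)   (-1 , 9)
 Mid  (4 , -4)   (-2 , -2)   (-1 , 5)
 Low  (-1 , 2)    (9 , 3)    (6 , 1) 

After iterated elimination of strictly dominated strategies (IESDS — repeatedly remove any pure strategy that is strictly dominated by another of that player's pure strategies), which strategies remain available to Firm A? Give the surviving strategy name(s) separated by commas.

Low

Firm A's strategy High is strictly dominated by Low (s1: -1>-2, s2: 9>-3, s3: 6>-1) and is removed.
Column s1 is eliminated: s2 beats it against every remaining row (Mid: -2>-4, Low: 3>2).
Firm A's strategy Mid is strictly dominated by Low (s2: 9>-2, s3: 6>-1) and is removed.
For Firm B, s2 strictly dominates s3 on the remaining rows (Low: 3>1); eliminate s3.
Among the remaining strategies, none is strictly dominated by another pure strategy of the same player, so the elimination stops.
Surviving strategies — Firm A: {Low}; Firm B: {s2}.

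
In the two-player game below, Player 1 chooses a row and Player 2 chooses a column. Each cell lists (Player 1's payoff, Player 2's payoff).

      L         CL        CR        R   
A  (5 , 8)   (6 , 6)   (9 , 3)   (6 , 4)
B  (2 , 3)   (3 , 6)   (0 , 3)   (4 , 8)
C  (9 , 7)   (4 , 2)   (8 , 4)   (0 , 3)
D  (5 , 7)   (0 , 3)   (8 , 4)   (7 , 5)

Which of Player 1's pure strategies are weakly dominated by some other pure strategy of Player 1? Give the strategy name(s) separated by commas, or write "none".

Nothing dominates A: B at L (5>2); C at CL (6>4); D at CL (6>0).
B: dominated, since A does at least as well everywhere (L: 5>2, CL: 6>3, CR: 9>0, R: 6>4).
C: no other strategy beats it everywhere (A at L (9>5); B at L (9>2); D at L (9>5)).
Nothing dominates D: A at R (7>6); B at L (5>2); C at R (7>0).

B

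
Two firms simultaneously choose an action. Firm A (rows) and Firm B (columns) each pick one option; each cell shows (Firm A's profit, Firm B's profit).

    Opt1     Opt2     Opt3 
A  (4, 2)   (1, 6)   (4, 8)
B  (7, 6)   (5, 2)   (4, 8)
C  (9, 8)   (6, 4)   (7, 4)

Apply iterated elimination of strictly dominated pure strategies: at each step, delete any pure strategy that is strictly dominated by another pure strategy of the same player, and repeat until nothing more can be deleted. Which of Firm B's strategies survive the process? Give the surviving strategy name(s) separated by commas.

Opt1

For Firm A, C strictly dominates A on the remaining columns (Opt1: 9>4, Opt2: 6>1, Opt3: 7>4); eliminate A.
Firm A's strategy B is strictly dominated by C (Opt1: 9>7, Opt2: 6>5, Opt3: 7>4) and is removed.
For Firm B, Opt1 strictly dominates Opt2 on the remaining rows (C: 8>4); eliminate Opt2.
Column Opt3 is eliminated: Opt1 beats it against every remaining row (C: 8>4).
Among the remaining strategies, none is strictly dominated by another pure strategy of the same player, so the elimination stops.
Surviving strategies — Firm A: {C}; Firm B: {Opt1}.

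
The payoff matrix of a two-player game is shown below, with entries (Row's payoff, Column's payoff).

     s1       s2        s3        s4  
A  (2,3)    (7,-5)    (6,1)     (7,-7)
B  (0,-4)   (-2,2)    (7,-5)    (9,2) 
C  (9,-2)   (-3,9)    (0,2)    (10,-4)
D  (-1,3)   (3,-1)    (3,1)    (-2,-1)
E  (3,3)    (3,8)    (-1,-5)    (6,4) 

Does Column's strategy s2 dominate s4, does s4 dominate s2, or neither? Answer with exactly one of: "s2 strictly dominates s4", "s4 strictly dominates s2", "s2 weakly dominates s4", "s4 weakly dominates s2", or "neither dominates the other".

s2 weakly dominates s4

Compare s2 to s4 across each opponent action: A: -5>-7, B: 2=2, C: 9>-4, D: -1=-1, E: 8>4.
s2 is at least as good everywhere and strictly better somewhere (tied only at B, D), so s2 weakly but not strictly dominates s4.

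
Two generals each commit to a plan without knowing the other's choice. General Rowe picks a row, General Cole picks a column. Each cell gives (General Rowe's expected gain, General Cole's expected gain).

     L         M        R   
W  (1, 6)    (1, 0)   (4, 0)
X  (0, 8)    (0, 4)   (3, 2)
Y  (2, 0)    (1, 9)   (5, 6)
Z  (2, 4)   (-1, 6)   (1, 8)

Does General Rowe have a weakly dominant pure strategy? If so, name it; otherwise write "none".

Y

Y vs W: L: 2>1, M: 1=1, R: 5>4.
Y vs X: L: 2>0, M: 1>0, R: 5>3.
Y vs Z: L: 2=2, M: 1>-1, R: 5>1.
Y is at least as good as every other strategy against every opponent action, so it is weakly dominant.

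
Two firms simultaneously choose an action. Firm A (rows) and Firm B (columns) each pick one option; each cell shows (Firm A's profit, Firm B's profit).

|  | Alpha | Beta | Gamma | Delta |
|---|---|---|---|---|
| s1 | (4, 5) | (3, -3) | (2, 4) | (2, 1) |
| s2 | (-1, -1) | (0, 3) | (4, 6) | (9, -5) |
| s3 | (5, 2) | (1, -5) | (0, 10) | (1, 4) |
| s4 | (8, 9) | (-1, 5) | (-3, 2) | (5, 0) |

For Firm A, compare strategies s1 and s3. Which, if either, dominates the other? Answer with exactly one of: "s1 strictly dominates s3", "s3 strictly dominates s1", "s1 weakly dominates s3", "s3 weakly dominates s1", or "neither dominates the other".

s1's payoffs vs s3's, by Firm B's action — Alpha: 4<5, Beta: 3>1, Gamma: 2>0, Delta: 2>1.
s1 does better at Beta, Gamma, Delta but worse at Alpha; neither strategy dominates the other.

neither dominates the other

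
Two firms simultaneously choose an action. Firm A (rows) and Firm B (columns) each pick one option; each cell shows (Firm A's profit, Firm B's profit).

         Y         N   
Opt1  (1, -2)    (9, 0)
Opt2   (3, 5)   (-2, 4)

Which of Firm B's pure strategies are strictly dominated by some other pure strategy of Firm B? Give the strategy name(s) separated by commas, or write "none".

Y is not dominated — it holds its own against N at Opt2 (5>4).
N is not dominated — it holds its own against Y at Opt1 (0>-2).

none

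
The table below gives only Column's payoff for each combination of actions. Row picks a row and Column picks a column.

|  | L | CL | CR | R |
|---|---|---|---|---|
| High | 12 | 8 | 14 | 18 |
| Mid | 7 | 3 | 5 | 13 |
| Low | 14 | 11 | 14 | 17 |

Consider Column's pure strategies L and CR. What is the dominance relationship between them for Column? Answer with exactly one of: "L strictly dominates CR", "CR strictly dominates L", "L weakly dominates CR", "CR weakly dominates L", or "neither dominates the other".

neither dominates the other

Compare L to CR across each opponent action: High: 12<14, Mid: 7>5, Low: 14=14.
L does better at Mid but worse at High; neither strategy dominates the other.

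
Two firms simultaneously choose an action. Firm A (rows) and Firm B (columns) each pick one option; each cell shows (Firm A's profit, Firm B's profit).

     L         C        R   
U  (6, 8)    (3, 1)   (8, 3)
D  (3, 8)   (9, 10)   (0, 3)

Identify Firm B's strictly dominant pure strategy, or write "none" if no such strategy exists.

none

L fails to dominate C at D (8<10).
C fails to dominate L at U (1<8).
R fails to dominate L at U (3<8).
No single strategy dominates all the others.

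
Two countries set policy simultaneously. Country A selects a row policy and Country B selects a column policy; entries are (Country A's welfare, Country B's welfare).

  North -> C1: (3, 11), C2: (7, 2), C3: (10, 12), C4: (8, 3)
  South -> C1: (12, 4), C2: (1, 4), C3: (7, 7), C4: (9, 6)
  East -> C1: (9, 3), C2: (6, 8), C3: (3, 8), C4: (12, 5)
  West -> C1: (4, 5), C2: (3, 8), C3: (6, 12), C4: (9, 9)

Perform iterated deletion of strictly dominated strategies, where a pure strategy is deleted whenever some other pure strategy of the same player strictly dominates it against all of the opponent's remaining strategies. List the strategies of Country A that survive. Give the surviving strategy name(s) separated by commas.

North

Column C1 is eliminated: C3 beats it against every remaining row (North: 12>11, South: 7>4, East: 8>3, West: 12>5).
Country B's strategy C4 is strictly dominated by C3 (North: 12>3, South: 7>6, East: 8>5, West: 12>9) and is removed.
Row South is eliminated: North beats it against every remaining column (C2: 7>1, C3: 10>7).
Country A's strategy East is strictly dominated by North (C2: 7>6, C3: 10>3) and is removed.
Row West is eliminated: North beats it against every remaining column (C2: 7>3, C3: 10>6).
Column C2 is eliminated: C3 beats it against every remaining row (North: 12>2).
Among the remaining strategies, none is strictly dominated by another pure strategy of the same player, so the elimination stops.
Surviving strategies — Country A: {North}; Country B: {C3}.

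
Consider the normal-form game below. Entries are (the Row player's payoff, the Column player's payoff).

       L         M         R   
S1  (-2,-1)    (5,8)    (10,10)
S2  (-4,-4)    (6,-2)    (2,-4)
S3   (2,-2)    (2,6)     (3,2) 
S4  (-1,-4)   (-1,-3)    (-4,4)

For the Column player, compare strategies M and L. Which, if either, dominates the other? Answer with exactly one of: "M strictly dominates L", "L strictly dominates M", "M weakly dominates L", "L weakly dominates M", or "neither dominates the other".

Compare M to L across each opponent action: S1: 8>-1, S2: -2>-4, S3: 6>-2, S4: -3>-4.
Every comparison favours M, so M strictly dominates L.

M strictly dominates L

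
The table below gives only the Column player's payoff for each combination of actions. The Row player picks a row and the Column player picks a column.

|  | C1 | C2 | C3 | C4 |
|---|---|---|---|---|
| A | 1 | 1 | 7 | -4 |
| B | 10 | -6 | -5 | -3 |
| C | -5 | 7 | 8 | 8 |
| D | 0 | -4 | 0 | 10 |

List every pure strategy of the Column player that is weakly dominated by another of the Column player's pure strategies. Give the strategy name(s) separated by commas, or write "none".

C2

Nothing dominates C1: C2 at B (10>-6); C3 at B (10>-5); C4 at A (1>-4).
C3 weakly dominates C2 — A: 7>1, B: -5>-6, C: 8>7, D: 0>-4.
C3: no other strategy beats it everywhere (C1 at A (7>1); C2 at A (7>1); C4 at A (7>-4)).
C4 is not dominated — it holds its own against C1 at C (8>-5); C2 at B (-3>-6); C3 at B (-3>-5).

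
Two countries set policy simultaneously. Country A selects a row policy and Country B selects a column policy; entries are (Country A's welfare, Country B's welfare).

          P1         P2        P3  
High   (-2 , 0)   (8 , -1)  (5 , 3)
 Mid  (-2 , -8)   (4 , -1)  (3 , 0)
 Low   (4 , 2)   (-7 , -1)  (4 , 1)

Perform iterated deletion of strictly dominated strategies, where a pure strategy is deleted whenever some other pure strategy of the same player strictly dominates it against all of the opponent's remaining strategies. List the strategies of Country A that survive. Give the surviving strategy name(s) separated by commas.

High, Low

For Country B, P3 strictly dominates P2 on the remaining rows (High: 3>-1, Mid: 0>-1, Low: 1>-1); eliminate P2.
Country A's strategy Mid is strictly dominated by Low (P1: 4>-2, P3: 4>3) and is removed.
Among the remaining strategies, none is strictly dominated by another pure strategy of the same player, so the elimination stops.
Surviving strategies — Country A: {High, Low}; Country B: {P1, P3}.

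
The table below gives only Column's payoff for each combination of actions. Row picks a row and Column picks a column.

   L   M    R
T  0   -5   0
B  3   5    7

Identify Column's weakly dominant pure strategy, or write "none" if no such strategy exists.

R vs L: T: 0=0, B: 7>3.
R vs M: T: 0>-5, B: 7>5.
R is at least as good as every other strategy against every opponent action, so it is weakly dominant.

R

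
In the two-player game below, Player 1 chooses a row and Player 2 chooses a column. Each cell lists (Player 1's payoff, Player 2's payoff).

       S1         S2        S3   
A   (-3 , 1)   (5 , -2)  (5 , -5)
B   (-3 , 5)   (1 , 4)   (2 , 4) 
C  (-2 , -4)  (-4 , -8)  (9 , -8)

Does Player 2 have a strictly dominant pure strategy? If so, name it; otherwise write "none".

S1 vs S2: A: 1>-2, B: 5>4, C: -4>-8.
S1 vs S3: A: 1>-5, B: 5>4, C: -4>-8.
S1 strictly beats every other strategy against every opponent action, so it is strictly dominant.

S1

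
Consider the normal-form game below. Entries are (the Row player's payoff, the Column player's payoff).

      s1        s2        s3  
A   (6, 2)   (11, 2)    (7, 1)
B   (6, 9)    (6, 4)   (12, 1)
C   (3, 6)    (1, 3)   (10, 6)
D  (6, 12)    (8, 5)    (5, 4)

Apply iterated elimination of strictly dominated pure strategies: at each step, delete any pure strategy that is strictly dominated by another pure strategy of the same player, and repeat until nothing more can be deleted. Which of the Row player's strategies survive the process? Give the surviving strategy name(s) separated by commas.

Row C is eliminated: B beats it against every remaining column (s1: 6>3, s2: 6>1, s3: 12>10).
The Column player's strategy s3 is strictly dominated by s1 (A: 2>1, B: 9>1, D: 12>4) and is removed.
Among the remaining strategies, none is strictly dominated by another pure strategy of the same player, so the elimination stops.
Surviving strategies — the Row player: {A, B, D}; the Column player: {s1, s2}.

A, B, D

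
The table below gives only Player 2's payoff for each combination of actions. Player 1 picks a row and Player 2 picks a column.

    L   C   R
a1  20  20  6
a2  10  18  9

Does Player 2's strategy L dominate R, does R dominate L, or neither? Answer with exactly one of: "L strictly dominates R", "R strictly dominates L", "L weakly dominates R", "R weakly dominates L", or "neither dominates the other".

Compare L to R across each choice by Player 1: a1: 20>6, a2: 10>9.
L gives a strictly higher payoff against each choice by Player 1, so L strictly dominates R.

L strictly dominates R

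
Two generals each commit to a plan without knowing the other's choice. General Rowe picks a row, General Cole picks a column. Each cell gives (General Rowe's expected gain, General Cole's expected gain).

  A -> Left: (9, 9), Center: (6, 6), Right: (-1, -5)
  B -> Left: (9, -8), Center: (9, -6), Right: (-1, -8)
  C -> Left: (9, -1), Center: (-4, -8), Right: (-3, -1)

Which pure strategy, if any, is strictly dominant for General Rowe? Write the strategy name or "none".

none

A fails to dominate B at Left (9=9).
B fails to dominate A at Left (9=9).
C fails to dominate A at Left (9=9).
No single strategy dominates all the others.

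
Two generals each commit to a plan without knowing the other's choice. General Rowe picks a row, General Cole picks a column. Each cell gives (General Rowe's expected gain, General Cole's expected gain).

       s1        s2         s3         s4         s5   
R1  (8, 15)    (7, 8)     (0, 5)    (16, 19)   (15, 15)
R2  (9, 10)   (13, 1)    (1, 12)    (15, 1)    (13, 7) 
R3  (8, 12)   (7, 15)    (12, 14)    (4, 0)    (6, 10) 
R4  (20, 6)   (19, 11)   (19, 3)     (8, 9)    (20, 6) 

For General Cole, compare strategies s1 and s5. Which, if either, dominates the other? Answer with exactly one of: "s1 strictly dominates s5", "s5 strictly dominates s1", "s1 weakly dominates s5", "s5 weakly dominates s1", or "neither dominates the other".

s1 weakly dominates s5

s1's payoffs vs s5's, by General Rowe's action — R1: 15=15, R2: 10>7, R3: 12>10, R4: 6=6.
s1 is at least as good everywhere and strictly better somewhere (tied only at R1, R4), so s1 weakly but not strictly dominates s5.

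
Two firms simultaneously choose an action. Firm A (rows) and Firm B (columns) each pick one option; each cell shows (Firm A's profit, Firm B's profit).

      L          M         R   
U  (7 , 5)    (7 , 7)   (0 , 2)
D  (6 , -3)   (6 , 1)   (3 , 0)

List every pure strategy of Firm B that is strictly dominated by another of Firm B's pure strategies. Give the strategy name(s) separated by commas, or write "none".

L, R

L is strictly dominated by M (U: 7>5, D: 1>-3).
Nothing dominates M: L at U (7>5); R at U (7>2).
R: dominated, since M does at least as well everywhere (U: 7>2, D: 1>0).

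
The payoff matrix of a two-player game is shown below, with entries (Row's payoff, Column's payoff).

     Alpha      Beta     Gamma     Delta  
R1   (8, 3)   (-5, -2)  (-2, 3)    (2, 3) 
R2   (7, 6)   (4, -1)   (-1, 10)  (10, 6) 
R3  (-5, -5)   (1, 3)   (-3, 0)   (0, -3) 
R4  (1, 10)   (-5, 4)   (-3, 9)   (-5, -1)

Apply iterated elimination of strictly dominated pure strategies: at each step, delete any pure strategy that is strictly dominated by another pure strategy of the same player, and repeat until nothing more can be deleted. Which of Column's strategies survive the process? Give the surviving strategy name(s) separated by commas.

Alpha, Gamma, Delta

Row's strategy R3 is strictly dominated by R2 (Alpha: 7>-5, Beta: 4>1, Gamma: -1>-3, Delta: 10>0) and is removed.
Row's strategy R4 is strictly dominated by R2 (Alpha: 7>1, Beta: 4>-5, Gamma: -1>-3, Delta: 10>-5) and is removed.
Column Beta is eliminated: Alpha beats it against every remaining row (R1: 3>-2, R2: 6>-1).
Among the remaining strategies, none is strictly dominated by another pure strategy of the same player, so the elimination stops.
Surviving strategies — Row: {R1, R2}; Column: {Alpha, Gamma, Delta}.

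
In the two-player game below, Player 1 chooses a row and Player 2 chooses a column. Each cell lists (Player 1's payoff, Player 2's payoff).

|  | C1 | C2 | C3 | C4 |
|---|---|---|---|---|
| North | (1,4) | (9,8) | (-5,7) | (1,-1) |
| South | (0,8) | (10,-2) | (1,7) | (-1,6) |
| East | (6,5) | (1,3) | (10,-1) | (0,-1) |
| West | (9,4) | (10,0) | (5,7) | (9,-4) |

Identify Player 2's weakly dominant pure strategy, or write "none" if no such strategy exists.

C1 fails to dominate C2 at North (4<8).
C2 fails to dominate C1 at South (-2<8).
C3 fails to dominate C1 at South (7<8).
C4 fails to dominate C1 at North (-1<4).
No single strategy dominates all the others.

none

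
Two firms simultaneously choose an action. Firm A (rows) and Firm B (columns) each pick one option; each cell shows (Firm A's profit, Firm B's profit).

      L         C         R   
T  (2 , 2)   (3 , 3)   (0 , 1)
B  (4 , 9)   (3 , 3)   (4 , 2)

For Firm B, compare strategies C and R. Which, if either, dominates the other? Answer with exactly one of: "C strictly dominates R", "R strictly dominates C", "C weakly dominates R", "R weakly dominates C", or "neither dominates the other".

Compare C to R across each opponent action: T: 3>1, B: 3>2.
Every comparison favours C, so C strictly dominates R.

C strictly dominates R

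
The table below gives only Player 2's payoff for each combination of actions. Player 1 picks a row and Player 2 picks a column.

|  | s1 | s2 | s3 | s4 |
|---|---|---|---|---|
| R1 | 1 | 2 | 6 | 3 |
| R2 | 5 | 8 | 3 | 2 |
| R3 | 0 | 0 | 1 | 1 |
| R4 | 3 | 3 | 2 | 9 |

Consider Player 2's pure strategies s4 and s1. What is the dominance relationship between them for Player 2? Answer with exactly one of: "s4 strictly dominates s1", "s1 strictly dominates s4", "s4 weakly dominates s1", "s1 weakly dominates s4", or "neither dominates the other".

neither dominates the other

Compare s4 to s1 across every action of Player 1: R1: 3>1, R2: 2<5, R3: 1>0, R4: 9>3.
s4 does better at R1, R3, R4 but worse at R2; neither strategy dominates the other.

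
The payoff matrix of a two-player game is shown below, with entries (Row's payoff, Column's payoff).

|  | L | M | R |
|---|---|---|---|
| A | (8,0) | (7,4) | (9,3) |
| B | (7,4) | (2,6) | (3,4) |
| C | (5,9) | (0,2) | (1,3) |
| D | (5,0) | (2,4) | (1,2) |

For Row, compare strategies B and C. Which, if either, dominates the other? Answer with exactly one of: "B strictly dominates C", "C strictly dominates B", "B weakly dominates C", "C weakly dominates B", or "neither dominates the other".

B strictly dominates C

Compare B to C across each opponent action: L: 7>5, M: 2>0, R: 3>1.
B gives a strictly higher payoff against each opponent action, so B strictly dominates C.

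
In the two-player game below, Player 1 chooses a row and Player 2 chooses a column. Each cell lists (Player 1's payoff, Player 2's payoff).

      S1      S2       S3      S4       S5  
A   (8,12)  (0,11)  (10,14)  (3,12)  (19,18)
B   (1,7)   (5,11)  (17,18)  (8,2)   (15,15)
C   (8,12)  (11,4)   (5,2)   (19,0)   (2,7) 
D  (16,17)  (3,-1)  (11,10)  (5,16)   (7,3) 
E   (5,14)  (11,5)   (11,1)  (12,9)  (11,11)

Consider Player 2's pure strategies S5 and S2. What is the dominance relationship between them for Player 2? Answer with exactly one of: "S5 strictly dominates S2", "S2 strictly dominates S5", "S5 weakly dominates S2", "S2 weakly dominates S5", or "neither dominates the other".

S5's payoffs vs S2's, by Player 1's action — A: 18>11, B: 15>11, C: 7>4, D: 3>-1, E: 11>5.
S5 gives a strictly higher payoff against each opponent action, so S5 strictly dominates S2.

S5 strictly dominates S2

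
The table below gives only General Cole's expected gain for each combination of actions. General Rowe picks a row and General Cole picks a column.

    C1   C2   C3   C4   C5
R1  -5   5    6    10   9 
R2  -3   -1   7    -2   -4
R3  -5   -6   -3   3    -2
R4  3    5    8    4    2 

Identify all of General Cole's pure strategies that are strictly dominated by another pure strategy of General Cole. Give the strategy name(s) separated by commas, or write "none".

C3 strictly dominates C1 — R1: 6>-5, R2: 7>-3, R3: -3>-5, R4: 8>3.
C3 strictly dominates C2 — R1: 6>5, R2: 7>-1, R3: -3>-6, R4: 8>5.
Nothing dominates C3: C1 at R1 (6>-5); C2 at R1 (6>5); C4 at R2 (7>-2); C5 at R2 (7>-4).
C4 is not dominated — it holds its own against C1 at R1 (10>-5); C2 at R1 (10>5); C3 at R1 (10>6); C5 at R1 (10>9).
C5: dominated, since C4 does at least as well everywhere (R1: 10>9, R2: -2>-4, R3: 3>-2, R4: 4>2).

C1, C2, C5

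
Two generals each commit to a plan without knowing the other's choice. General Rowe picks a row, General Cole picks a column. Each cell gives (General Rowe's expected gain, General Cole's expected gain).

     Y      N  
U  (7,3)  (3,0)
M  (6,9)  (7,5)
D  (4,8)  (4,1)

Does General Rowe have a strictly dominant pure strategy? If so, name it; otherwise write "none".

U fails to dominate M at N (3<7).
M fails to dominate U at Y (6<7).
D fails to dominate U at Y (4<7).
No single strategy dominates all the others.

none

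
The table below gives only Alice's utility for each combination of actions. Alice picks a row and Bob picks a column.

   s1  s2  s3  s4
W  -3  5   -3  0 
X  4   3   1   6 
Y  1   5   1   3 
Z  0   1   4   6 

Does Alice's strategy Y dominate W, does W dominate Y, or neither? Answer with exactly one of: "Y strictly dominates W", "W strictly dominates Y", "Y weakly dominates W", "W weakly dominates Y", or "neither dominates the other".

Compare Y to W across each choice by Bob: s1: 1>-3, s2: 5=5, s3: 1>-3, s4: 3>0.
Y is at least as good everywhere and strictly better somewhere (tied only at s2), so Y weakly but not strictly dominates W.

Y weakly dominates W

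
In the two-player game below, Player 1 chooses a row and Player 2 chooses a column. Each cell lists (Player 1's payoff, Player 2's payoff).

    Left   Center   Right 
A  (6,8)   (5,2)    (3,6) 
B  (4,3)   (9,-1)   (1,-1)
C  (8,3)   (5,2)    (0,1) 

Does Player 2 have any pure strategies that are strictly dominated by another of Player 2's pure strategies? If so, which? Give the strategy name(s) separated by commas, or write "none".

Center, Right

Left: no other strategy beats it everywhere (Center at A (8>2); Right at A (8>6)).
Center is strictly dominated by Left (A: 8>2, B: 3>-1, C: 3>2).
Right is strictly dominated by Left (A: 8>6, B: 3>-1, C: 3>1).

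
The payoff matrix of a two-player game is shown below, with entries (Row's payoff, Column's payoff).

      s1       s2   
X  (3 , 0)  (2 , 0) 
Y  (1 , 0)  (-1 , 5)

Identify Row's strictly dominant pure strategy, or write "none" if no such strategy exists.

X

X vs Y: s1: 3>1, s2: 2>-1.
X strictly beats every other strategy against every opponent action, so it is strictly dominant.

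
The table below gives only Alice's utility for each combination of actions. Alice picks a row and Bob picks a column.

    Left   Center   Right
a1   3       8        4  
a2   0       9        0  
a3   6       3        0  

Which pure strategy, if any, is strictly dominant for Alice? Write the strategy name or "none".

a1 fails to dominate a2 at Center (8<9).
a2 fails to dominate a1 at Left (0<3).
a3 fails to dominate a1 at Center (3<8).
No single strategy dominates all the others.

none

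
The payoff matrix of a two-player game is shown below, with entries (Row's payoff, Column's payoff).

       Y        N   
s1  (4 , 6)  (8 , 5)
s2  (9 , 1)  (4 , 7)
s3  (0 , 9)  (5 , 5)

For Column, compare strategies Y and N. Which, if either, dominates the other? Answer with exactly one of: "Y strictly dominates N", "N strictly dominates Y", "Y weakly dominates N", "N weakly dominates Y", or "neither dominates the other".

Y's payoffs vs N's, by Row's action — s1: 6>5, s2: 1<7, s3: 9>5.
Y does better at s1, s3 but worse at s2; neither strategy dominates the other.

neither dominates the other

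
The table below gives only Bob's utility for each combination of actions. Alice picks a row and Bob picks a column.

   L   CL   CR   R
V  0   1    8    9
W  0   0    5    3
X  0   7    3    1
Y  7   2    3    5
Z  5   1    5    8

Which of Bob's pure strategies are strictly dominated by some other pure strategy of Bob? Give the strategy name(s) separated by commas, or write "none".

none

L: no other strategy beats it everywhere (CL at W (0=0); CR at Y (7>3); R at Y (7>5)).
CL is not dominated — it holds its own against L at V (1>0); CR at X (7>3); R at X (7>1).
Nothing dominates CR: L at V (8>0); CL at V (8>1); R at W (5>3).
R is not dominated — it holds its own against L at V (9>0); CL at V (9>1); CR at V (9>8).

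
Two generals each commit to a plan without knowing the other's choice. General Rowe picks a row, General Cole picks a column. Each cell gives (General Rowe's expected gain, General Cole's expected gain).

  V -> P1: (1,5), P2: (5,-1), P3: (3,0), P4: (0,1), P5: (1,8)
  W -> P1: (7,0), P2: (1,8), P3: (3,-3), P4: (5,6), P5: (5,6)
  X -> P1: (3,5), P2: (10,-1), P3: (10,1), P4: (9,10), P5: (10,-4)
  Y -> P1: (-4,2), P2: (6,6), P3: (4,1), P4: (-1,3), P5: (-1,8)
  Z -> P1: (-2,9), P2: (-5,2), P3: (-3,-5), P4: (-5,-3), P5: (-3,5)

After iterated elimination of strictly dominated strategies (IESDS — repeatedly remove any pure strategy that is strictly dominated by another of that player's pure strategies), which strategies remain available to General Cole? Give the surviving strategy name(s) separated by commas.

Row V is eliminated: X beats it against every remaining column (P1: 3>1, P2: 10>5, P3: 10>3, P4: 9>0, P5: 10>1).
General Rowe's strategy Y is strictly dominated by X (P1: 3>-4, P2: 10>6, P3: 10>4, P4: 9>-1, P5: 10>-1) and is removed.
Row Z is eliminated: W beats it against every remaining column (P1: 7>-2, P2: 1>-5, P3: 3>-3, P4: 5>-5, P5: 5>-3).
General Cole's strategy P1 is strictly dominated by P4 (W: 6>0, X: 10>5) and is removed.
General Rowe's strategy W is strictly dominated by X (P2: 10>1, P3: 10>3, P4: 9>5, P5: 10>5) and is removed.
Column P2 is eliminated: P3 beats it against every remaining row (X: 1>-1).
Column P3 is eliminated: P4 beats it against every remaining row (X: 10>1).
For General Cole, P4 strictly dominates P5 on the remaining rows (X: 10>-4); eliminate P5.
Among the remaining strategies, none is strictly dominated by another pure strategy of the same player, so the elimination stops.
Surviving strategies — General Rowe: {X}; General Cole: {P4}.

P4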